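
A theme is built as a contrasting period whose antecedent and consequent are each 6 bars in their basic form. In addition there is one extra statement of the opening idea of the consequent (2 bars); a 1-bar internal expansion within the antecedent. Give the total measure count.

Basic contrasting period: 6 + 6 = 12 bars.
12 (basic form) + 2 (extra statement) + 1 (internal expansion) = 15.

15 measures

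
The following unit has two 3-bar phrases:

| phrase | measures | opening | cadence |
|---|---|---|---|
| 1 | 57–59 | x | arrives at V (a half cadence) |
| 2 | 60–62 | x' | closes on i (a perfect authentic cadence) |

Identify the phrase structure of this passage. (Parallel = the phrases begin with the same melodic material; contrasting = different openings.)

Phrase 1 ends with a half cadence (weaker) and phrase 2 with a perfect authentic cadence (stronger): antecedent + consequent = a period.
The two phrases open with the same material (x / x'), so the period is parallel.

parallel period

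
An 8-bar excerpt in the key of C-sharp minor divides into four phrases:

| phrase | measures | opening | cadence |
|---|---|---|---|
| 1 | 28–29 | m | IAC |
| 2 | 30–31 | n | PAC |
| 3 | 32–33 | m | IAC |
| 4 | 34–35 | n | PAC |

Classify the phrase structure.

The cadence pattern IAC–PAC–IAC–PAC is weak–strong twice, and phrases 3–4 restate phrases 1–2: a period heard twice, not a double period (which would end weakly at phrase 2).

repeated period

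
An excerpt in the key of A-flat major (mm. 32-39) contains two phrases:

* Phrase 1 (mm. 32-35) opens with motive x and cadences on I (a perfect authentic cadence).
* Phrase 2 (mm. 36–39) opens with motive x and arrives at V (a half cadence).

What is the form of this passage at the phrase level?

The second phrase closes with a half cadence, which is not stronger than the first phrase's perfect authentic cadence; without a weak→strong cadential pair there is no antecedent–consequent relationship, so this is a phrase group rather than a period.

phrase group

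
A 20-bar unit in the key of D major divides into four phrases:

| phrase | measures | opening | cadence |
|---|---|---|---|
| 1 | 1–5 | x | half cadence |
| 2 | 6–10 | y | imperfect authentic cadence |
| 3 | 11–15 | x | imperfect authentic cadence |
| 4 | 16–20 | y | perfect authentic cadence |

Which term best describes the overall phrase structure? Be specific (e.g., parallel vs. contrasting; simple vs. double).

Four phrases in two halves: the first half (mm. 1-10) ends with an imperfect authentic cadence, the second (mm. 11–20) with a perfect authentic cadence — a large antecedent–consequent pair, i.e. a double period.
Phrase 3 begins with the same material as phrase 1, making it parallel.

parallel double period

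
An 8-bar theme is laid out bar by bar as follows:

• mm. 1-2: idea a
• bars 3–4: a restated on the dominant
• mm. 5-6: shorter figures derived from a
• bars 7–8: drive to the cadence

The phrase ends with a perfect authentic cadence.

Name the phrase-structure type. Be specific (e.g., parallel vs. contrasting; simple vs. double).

Basic idea (mm. 1–2) + its repetition (mm. 3–4) form the presentation; fragmentation and cadence (mm. 5–8) form the continuation — the 8-bar whole is a sentence.

sentence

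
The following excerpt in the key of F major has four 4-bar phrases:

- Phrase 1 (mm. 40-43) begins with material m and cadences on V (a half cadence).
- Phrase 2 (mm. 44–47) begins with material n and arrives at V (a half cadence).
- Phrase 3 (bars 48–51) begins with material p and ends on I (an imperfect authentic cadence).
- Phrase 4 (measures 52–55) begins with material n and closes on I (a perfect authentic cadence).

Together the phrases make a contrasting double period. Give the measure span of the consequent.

measures 48–55

In a double period the first pair of phrases (ending half cadence) is the large antecedent and the second pair (ending perfect authentic cadence) is the large consequent; the consequent is measures 48–55.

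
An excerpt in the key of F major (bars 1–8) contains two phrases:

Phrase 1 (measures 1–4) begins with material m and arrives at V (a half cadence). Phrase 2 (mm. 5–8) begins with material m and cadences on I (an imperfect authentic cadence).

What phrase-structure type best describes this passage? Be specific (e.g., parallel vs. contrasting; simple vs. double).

parallel period

Phrase 1 ends with a half cadence (weaker) and phrase 2 with an imperfect authentic cadence (stronger): antecedent + consequent = a period.
The two phrases open with the same material (m / m), so the period is parallel.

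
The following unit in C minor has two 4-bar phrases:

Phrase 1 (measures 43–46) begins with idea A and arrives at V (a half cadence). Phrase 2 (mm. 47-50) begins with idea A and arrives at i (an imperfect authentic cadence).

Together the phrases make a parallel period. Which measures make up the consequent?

measures 47–50

The phrase ending with the weaker cadence (half cadence) is the antecedent; the one ending more conclusively (imperfect authentic cadence) is the consequent. The consequent is measures 47–50.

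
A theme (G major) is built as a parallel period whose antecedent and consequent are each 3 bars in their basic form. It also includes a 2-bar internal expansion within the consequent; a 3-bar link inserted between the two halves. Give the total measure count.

Basic parallel period: 3 + 3 = 6 bars.
6 (basic form) + 2 (internal expansion) + 3 (link) = 11.

11 measures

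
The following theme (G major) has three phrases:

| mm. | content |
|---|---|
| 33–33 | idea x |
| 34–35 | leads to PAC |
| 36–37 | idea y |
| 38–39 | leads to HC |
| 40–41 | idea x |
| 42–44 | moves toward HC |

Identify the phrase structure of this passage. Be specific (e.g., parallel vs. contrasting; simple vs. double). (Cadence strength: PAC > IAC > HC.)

The final phrase closes with a half cadence, which is not stronger than the preceding half cadence; the 3 phrases lack an overall antecedent–consequent design and so form a phrase group.

phrase group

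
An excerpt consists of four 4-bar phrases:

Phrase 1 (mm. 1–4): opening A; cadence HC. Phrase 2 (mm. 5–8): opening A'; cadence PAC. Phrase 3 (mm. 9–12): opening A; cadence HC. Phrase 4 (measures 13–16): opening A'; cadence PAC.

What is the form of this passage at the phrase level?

The cadence pattern HC–PAC–HC–PAC is weak–strong twice, and phrases 3–4 restate phrases 1–2: a period heard twice, not a double period (which would end weakly at phrase 2).

repeated period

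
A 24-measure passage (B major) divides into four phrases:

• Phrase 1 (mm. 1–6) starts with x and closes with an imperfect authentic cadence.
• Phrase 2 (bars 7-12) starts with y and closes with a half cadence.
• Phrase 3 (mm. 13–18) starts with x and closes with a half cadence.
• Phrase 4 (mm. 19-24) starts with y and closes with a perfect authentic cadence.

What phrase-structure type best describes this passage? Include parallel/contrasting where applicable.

Four phrases in two halves: the first half (bars 1–12) ends with a half cadence, the second (bars 13–24) with a perfect authentic cadence — a large antecedent–consequent pair, i.e. a double period.
Phrase 3 begins with the same material as phrase 1, making it parallel.

parallel double period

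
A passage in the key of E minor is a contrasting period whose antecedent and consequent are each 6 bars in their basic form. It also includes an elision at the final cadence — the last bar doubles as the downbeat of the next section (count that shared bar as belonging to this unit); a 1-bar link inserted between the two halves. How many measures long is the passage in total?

Basic contrasting period: 6 + 6 = 12 bars.
12 (basic form) + 1 (link) = 13.
The elision shares a bar with the next section but does not change this unit's count.

13 measures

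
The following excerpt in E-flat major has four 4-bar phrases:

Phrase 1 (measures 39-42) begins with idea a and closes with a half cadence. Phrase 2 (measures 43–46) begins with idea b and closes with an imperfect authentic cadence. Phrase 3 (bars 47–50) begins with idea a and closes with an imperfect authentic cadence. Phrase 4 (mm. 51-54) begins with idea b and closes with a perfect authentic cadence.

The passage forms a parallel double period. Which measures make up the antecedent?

measures 39–46

In a double period the first pair of phrases (ending imperfect authentic cadence) is the large antecedent and the second pair (ending perfect authentic cadence) is the large consequent; the antecedent is measures 39–46.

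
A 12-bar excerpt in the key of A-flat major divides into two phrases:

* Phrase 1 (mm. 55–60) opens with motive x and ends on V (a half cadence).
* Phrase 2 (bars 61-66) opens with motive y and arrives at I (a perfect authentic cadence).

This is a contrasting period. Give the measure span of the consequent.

The phrase ending with the weaker cadence (half cadence) is the antecedent; the one ending more conclusively (perfect authentic cadence) is the consequent. The consequent is measures 61–66.

measures 61–66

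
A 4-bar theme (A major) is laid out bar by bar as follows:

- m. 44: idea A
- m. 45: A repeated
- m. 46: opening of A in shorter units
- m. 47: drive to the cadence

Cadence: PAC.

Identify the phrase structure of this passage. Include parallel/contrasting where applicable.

sentence

Basic idea (m. 44) + its repetition (m. 45) form the presentation; fragmentation and cadence (measures 46–47) form the continuation — the 4-bar whole is a sentence.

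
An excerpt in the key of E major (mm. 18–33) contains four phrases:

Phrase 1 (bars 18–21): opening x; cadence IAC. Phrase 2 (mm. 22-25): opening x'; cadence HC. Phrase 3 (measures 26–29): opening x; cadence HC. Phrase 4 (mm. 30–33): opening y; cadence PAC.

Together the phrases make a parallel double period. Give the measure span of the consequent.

In a double period the first pair of phrases (ending half cadence) is the large antecedent and the second pair (ending perfect authentic cadence) is the large consequent; the consequent is measures 26–33.

measures 26–33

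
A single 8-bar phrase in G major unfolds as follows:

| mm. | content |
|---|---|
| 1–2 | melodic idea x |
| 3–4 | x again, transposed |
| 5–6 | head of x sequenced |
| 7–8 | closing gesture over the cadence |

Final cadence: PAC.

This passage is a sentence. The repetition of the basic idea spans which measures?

The presentation of a sentence is the basic idea (mm. 1–2) plus its repetition (mm. 3–4); the repetition of the basic idea is therefore mm. 3–4.

measures 3–4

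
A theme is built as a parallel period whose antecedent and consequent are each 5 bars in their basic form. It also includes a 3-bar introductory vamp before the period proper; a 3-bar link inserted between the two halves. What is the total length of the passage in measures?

Basic parallel period: 5 + 5 = 10 bars.
10 (basic form) + 3 (introduction) + 3 (link) = 16.

16 measures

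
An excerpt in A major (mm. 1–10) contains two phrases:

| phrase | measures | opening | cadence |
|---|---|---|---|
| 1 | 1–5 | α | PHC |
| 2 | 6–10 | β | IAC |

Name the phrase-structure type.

Phrase 1 ends with a Phrygian half cadence (weaker) and phrase 2 with an imperfect authentic cadence (stronger): antecedent + consequent = a period.
The two phrases open with different material (α / β), so the period is contrasting.

contrasting period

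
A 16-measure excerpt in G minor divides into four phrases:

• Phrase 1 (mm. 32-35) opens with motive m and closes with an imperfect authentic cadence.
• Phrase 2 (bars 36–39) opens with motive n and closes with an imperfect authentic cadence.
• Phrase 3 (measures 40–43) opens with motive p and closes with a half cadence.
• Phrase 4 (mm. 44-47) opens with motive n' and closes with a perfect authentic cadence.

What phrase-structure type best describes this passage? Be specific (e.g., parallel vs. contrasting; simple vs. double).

Four phrases in two halves: the first half (mm. 32–39) ends with an imperfect authentic cadence, the second (measures 40–47) with a perfect authentic cadence — a large antecedent–consequent pair, i.e. a double period.
Phrase 3 begins with different material from phrase 1, making it contrasting.

contrasting double period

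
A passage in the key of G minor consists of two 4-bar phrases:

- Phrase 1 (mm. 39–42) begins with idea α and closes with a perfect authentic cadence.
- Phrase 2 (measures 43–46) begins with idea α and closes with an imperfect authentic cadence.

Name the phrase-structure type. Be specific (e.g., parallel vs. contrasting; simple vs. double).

The second phrase closes with an imperfect authentic cadence, which is not stronger than the first phrase's perfect authentic cadence; without a weak→strong cadential pair there is no antecedent–consequent relationship, so this is a phrase group rather than a period.

phrase group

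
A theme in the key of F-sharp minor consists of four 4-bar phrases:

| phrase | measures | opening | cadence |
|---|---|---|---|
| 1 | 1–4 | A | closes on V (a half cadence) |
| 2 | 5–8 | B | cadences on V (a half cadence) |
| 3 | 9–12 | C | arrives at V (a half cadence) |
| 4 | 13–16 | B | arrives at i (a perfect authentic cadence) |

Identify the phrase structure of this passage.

Four phrases in two halves: the first half (mm. 1-8) ends with a half cadence, the second (mm. 9–16) with a perfect authentic cadence — a large antecedent–consequent pair, i.e. a double period.
Phrase 3 begins with different material from phrase 1, making it contrasting.

contrasting double period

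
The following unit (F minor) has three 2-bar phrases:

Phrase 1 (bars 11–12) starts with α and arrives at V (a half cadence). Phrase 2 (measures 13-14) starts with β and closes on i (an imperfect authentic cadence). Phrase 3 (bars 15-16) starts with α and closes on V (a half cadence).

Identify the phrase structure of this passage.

The final phrase closes with a half cadence, which is not stronger than the preceding imperfect authentic cadence; the 3 phrases lack an overall antecedent–consequent design and so form a phrase group.

phrase group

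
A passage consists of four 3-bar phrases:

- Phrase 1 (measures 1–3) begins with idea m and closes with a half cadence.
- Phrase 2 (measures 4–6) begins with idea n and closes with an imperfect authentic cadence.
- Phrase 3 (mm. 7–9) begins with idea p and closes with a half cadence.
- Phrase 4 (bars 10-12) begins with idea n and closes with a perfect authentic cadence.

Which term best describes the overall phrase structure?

Four phrases in two halves: the first half (mm. 1-6) ends with an imperfect authentic cadence, the second (mm. 7–12) with a perfect authentic cadence — a large antecedent–consequent pair, i.e. a double period.
Phrase 3 begins with different material from phrase 1, making it contrasting.

contrasting double period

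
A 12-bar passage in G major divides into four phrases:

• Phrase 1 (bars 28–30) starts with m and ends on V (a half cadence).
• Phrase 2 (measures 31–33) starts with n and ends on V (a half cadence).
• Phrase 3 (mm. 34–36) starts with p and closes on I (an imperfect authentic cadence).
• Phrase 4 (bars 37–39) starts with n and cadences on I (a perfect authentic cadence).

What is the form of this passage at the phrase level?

contrasting double period

Four phrases in two halves: the first half (mm. 28-33) ends with a half cadence, the second (mm. 34–39) with a perfect authentic cadence — a large antecedent–consequent pair, i.e. a double period.
Phrase 3 begins with different material from phrase 1, making it contrasting.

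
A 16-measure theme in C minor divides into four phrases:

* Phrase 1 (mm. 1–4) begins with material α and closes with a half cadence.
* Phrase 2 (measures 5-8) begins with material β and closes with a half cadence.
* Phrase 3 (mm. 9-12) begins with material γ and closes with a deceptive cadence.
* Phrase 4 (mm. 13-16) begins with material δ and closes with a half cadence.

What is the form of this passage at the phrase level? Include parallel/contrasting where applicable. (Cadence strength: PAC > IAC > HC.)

Phrase 4 ends with a half cadence, no stronger than phrase 2's half cadence, so the four phrases do not form a double period; nor do phrases 3–4 duplicate 1–2, so it is not a repeated period. With no phrase reaching a conclusive cadence, the passage is a phrase group.

phrase group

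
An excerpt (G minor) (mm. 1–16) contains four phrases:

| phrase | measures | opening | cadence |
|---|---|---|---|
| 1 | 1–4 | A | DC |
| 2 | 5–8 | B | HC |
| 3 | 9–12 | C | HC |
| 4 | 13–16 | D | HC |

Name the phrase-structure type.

phrase group

Phrase 4 ends with a half cadence, no stronger than phrase 2's half cadence, so the four phrases do not form a double period; nor do phrases 3–4 duplicate 1–2, so it is not a repeated period. With no phrase reaching a conclusive cadence, the passage is a phrase group.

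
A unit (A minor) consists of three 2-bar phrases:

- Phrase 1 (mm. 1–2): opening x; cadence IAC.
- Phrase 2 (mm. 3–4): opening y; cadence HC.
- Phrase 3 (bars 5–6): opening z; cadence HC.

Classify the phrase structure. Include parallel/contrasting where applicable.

phrase group

The final phrase closes with a half cadence, which is not stronger than the preceding half cadence; the 3 phrases lack an overall antecedent–consequent design and so form a phrase group.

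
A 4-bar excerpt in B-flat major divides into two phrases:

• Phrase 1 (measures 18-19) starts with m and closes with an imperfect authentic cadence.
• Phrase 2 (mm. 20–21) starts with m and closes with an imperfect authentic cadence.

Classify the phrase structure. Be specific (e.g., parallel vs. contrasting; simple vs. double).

Both phrases have the same opening (m) and the same cadence (imperfect authentic cadence): the second is a restatement, not a consequent, so this is a repeated phrase rather than a period.

repeated phrase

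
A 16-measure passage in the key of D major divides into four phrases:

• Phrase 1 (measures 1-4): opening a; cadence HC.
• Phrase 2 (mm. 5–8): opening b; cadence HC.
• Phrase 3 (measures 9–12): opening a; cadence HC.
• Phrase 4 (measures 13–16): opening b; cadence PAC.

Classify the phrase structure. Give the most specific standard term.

Four phrases in two halves: the first half (measures 1-8) ends with a half cadence, the second (bars 9-16) with a perfect authentic cadence — a large antecedent–consequent pair, i.e. a double period.
Phrase 3 begins with the same material as phrase 1, making it parallel.

parallel double period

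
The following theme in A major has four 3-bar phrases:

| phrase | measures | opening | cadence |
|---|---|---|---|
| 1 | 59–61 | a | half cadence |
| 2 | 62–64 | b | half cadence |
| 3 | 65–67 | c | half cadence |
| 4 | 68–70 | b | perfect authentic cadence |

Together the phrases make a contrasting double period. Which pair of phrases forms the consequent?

In a double period the first pair of phrases (ending half cadence) is the large antecedent and the second pair (ending perfect authentic cadence) is the large consequent; the consequent is phrases 3 and 4.

phrases 3 and 4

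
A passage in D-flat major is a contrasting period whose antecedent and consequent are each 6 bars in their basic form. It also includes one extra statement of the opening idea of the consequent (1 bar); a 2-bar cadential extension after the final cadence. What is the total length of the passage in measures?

Basic contrasting period: 6 + 6 = 12 bars.
12 (basic form) + 1 (extra statement) + 2 (cadential extension) = 15.

15 measures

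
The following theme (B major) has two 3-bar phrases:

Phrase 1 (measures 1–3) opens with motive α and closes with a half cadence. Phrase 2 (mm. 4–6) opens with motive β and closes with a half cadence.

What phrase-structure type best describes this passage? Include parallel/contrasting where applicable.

phrase group

The second phrase closes with a half cadence, which is not stronger than the first phrase's half cadence; without a weak→strong cadential pair there is no antecedent–consequent relationship, so this is a phrase group rather than a period.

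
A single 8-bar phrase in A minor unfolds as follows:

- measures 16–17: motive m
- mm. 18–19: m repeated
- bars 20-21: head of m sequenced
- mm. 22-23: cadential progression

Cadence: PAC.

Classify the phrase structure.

Basic idea (mm. 16–17) + its repetition (mm. 18-19) form the presentation; fragmentation and cadence (mm. 20-23) form the continuation — the 8-bar whole is a sentence.

sentence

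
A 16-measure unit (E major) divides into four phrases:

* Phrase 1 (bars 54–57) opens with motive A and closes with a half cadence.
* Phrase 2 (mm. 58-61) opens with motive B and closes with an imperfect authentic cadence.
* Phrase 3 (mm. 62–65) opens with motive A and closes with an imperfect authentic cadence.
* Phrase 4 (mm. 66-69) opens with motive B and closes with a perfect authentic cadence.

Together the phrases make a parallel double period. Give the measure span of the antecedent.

measures 54–61

In a double period the first pair of phrases (ending imperfect authentic cadence) is the large antecedent and the second pair (ending perfect authentic cadence) is the large consequent; the antecedent is measures 54–61.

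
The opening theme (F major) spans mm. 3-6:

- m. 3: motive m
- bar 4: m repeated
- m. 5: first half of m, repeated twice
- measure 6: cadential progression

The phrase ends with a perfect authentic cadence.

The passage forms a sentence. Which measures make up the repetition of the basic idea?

measures 4–4

The presentation of a sentence is the basic idea (m. 3) plus its repetition (m. 4); the repetition of the basic idea is therefore m. 4.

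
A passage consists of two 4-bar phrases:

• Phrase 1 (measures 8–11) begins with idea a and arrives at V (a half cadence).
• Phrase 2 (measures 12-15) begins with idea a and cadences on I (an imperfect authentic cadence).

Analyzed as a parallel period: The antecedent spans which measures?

The antecedent is the phrase ending with the weaker cadence (half cadence, phrase 1) and the consequent the one ending more conclusively (imperfect authentic cadence, phrase 2); the antecedent is bars 8–11.

measures 8–11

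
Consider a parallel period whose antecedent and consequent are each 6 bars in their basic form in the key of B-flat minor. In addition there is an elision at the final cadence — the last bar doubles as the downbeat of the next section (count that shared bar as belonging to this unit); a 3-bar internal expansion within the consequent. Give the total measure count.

Basic parallel period: 6 + 6 = 12 bars.
12 (basic form) + 3 (internal expansion) = 15.
The elision shares a bar with the next section but does not change this unit's count.

15 measures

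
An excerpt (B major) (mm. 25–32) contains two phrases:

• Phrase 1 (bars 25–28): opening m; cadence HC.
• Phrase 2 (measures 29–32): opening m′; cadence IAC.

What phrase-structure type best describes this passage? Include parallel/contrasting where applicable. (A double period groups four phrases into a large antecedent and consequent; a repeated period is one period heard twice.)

parallel period

Phrase 1 ends with a half cadence (weaker) and phrase 2 with an imperfect authentic cadence (stronger): antecedent + consequent = a period.
The two phrases open with the same material (m / m′), so the period is parallel.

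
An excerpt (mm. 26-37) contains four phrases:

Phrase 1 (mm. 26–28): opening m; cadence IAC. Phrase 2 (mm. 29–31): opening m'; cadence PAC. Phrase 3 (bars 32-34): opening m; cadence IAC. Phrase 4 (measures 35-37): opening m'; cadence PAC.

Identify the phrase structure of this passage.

repeated period

The cadence pattern IAC–PAC–IAC–PAC is weak–strong twice, and phrases 3–4 restate phrases 1–2: a period heard twice, not a double period (which would end weakly at phrase 2).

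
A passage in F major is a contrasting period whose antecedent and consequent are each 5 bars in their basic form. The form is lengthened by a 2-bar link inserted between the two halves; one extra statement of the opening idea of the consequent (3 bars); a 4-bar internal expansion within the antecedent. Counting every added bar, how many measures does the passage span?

Basic contrasting period: 5 + 5 = 10 bars.
10 (basic form) + 2 (link) + 3 (extra statement) + 4 (internal expansion) = 19.

19 measures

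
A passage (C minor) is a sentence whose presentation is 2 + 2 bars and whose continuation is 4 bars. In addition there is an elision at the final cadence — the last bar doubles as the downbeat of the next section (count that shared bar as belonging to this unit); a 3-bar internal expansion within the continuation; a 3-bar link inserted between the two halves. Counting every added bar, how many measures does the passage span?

14 measures

Basic sentence: 2 + 2 + 4 = 8 bars.
8 (basic form) + 3 (internal expansion) + 3 (link) = 14.
The elision shares a bar with the next section but does not change this unit's count.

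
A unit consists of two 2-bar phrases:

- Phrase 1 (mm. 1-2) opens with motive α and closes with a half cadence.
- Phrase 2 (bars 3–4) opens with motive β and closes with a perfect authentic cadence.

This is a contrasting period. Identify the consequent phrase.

phrase 2

The phrase ending with the weaker cadence (half cadence) is the antecedent; the one ending more conclusively (perfect authentic cadence) is the consequent. The consequent is phrase 2.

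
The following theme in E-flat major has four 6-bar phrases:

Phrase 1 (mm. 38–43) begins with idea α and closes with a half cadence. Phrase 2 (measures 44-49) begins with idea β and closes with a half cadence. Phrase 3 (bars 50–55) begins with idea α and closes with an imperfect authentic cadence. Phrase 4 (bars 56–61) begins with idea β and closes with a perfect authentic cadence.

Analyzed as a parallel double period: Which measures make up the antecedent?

measures 38–49

In a double period the four phrases pair into a large antecedent (phrases 1–2, ending half cadence) and a large consequent (phrases 3–4, ending perfect authentic cadence). The antecedent spans bars 38–49.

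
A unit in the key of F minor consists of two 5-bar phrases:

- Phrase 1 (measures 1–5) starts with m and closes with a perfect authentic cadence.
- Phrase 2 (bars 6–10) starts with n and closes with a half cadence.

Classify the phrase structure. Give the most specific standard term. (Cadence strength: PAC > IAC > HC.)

phrase group

The second phrase closes with a half cadence, which is not stronger than the first phrase's perfect authentic cadence; without a weak→strong cadential pair there is no antecedent–consequent relationship, so this is a phrase group rather than a period.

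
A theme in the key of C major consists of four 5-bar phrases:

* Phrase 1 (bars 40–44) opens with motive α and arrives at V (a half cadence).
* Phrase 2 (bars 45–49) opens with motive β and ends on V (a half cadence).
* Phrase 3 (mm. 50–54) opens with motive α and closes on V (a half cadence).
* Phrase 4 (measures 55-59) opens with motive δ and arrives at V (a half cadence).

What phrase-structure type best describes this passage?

Phrase 4 ends with a half cadence, no stronger than phrase 2's half cadence, so the four phrases do not form a double period; nor do phrases 3–4 duplicate 1–2, so it is not a repeated period. With no phrase reaching a conclusive cadence, the passage is a phrase group.

phrase group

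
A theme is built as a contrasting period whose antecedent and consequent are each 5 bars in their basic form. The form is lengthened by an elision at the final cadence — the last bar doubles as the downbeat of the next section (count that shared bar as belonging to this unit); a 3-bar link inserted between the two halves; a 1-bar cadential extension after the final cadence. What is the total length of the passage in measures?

Basic contrasting period: 5 + 5 = 10 bars.
10 (basic form) + 3 (link) + 1 (cadential extension) = 14.
The elision shares a bar with the next section but does not change this unit's count.

14 measures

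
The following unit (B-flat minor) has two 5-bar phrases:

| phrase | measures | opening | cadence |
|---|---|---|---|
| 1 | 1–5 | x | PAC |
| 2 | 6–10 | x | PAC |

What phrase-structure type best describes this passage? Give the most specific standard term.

repeated phrase

Both phrases have the same opening (x) and the same cadence (perfect authentic cadence): the second is a restatement, not a consequent, so this is a repeated phrase rather than a period.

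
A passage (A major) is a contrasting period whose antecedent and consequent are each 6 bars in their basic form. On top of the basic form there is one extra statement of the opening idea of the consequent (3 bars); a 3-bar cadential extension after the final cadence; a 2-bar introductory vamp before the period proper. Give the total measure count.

Basic contrasting period: 6 + 6 = 12 bars.
12 (basic form) + 3 (extra statement) + 3 (cadential extension) + 2 (introduction) = 20.

20 measures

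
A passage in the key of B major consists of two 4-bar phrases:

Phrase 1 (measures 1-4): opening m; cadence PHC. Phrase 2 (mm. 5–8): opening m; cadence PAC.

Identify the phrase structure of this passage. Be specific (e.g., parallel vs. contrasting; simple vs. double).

parallel period

Phrase 1 ends with a Phrygian half cadence (weaker) and phrase 2 with a perfect authentic cadence (stronger): antecedent + consequent = a period.
The two phrases open with the same material (m / m), so the period is parallel.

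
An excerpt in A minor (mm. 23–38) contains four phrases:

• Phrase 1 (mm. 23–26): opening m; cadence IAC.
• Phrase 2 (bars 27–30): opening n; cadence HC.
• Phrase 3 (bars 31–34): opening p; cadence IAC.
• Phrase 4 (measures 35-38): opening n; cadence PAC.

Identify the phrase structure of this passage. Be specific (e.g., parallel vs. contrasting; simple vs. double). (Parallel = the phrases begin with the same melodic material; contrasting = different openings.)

Four phrases in two halves: the first half (mm. 23–30) ends with a half cadence, the second (bars 31-38) with a perfect authentic cadence — a large antecedent–consequent pair, i.e. a double period.
Phrase 3 begins with different material from phrase 1, making it contrasting.

contrasting double period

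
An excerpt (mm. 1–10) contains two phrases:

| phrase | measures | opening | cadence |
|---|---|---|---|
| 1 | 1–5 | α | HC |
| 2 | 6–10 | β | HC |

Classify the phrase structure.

phrase group

The second phrase closes with a half cadence, which is not stronger than the first phrase's half cadence; without a weak→strong cadential pair there is no antecedent–consequent relationship, so this is a phrase group rather than a period.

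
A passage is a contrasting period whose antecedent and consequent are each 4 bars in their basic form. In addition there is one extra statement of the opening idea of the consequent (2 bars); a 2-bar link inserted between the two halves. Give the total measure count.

12 measures

Basic contrasting period: 4 + 4 = 8 bars.
8 (basic form) + 2 (extra statement) + 2 (link) = 12.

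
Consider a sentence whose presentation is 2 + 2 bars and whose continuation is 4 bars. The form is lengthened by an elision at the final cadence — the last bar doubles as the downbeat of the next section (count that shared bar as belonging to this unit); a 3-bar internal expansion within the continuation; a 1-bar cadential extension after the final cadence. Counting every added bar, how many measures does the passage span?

Basic sentence: 2 + 2 + 4 = 8 bars.
8 (basic form) + 3 (internal expansion) + 1 (cadential extension) = 12.
The elision shares a bar with the next section but does not change this unit's count.

12 measures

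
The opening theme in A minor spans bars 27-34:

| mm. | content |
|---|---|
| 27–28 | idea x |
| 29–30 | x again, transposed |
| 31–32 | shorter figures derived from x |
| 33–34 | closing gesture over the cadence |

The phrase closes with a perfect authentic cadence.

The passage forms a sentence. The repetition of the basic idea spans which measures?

The presentation of a sentence is the basic idea (mm. 27–28) plus its repetition (bars 29–30); the repetition of the basic idea is therefore mm. 29–30.

measures 29–30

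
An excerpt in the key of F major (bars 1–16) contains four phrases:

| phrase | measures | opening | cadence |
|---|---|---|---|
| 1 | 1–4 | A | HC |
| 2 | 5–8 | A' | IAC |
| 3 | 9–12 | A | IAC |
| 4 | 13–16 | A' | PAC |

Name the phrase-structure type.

parallel double period

Four phrases in two halves: the first half (mm. 1–8) ends with an imperfect authentic cadence, the second (measures 9–16) with a perfect authentic cadence — a large antecedent–consequent pair, i.e. a double period.
Phrase 3 begins with the same material as phrase 1, making it parallel.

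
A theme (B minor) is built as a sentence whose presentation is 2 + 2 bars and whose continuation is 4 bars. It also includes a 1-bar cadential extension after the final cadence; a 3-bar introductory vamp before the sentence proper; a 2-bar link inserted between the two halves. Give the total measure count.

Basic sentence: 2 + 2 + 4 = 8 bars.
8 (basic form) + 1 (cadential extension) + 3 (introduction) + 2 (link) = 14.

14 measures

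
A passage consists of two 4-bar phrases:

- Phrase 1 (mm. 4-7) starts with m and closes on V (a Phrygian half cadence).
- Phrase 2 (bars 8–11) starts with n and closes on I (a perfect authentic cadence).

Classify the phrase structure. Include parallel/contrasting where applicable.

contrasting period

Phrase 1 ends with a Phrygian half cadence (weaker) and phrase 2 with a perfect authentic cadence (stronger): antecedent + consequent = a period.
The two phrases open with different material (m / n), so the period is contrasting.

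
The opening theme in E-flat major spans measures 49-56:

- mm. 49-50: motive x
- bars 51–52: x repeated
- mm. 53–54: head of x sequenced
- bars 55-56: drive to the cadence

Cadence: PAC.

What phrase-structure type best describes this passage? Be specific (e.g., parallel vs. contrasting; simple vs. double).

sentence

Basic idea (bars 49–50) + its repetition (mm. 51-52) form the presentation; fragmentation and cadence (mm. 53-56) form the continuation — the 8-bar whole is a sentence.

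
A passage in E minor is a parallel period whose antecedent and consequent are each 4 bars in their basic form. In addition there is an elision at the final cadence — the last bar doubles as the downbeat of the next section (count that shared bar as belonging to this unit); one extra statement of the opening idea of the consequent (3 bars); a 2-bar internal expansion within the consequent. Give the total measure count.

13 measures

Basic parallel period: 4 + 4 = 8 bars.
8 (basic form) + 3 (extra statement) + 2 (internal expansion) = 13.
The elision shares a bar with the next section but does not change this unit's count.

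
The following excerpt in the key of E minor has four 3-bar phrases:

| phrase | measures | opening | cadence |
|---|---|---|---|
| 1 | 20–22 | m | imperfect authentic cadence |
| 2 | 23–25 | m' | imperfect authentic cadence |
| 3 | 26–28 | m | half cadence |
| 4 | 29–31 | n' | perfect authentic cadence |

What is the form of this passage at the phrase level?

Four phrases in two halves: the first half (measures 20-25) ends with an imperfect authentic cadence, the second (mm. 26–31) with a perfect authentic cadence — a large antecedent–consequent pair, i.e. a double period.
Phrase 3 begins with the same material as phrase 1, making it parallel.

parallel double period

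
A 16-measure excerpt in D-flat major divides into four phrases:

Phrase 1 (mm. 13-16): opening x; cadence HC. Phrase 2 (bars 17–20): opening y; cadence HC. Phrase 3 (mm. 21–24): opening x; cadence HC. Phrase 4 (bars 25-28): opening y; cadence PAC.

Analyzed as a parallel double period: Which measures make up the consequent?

measures 21–28

In a double period the four phrases pair into a large antecedent (phrases 1–2, ending half cadence) and a large consequent (phrases 3–4, ending perfect authentic cadence). The consequent spans measures 21-28.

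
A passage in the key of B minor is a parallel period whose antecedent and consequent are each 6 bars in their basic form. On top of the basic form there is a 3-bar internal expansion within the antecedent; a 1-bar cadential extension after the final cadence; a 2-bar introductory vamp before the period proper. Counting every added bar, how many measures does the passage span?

18 measures

Basic parallel period: 6 + 6 = 12 bars.
12 (basic form) + 3 (internal expansion) + 1 (cadential extension) + 2 (introduction) = 18.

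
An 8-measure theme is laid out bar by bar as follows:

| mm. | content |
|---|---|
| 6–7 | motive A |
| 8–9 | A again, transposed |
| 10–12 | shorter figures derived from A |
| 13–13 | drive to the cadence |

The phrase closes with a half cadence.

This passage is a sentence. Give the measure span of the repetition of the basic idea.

The presentation of a sentence is the basic idea (measures 6–7) plus its repetition (mm. 8–9); the repetition of the basic idea is therefore mm. 8-9.

measures 8–9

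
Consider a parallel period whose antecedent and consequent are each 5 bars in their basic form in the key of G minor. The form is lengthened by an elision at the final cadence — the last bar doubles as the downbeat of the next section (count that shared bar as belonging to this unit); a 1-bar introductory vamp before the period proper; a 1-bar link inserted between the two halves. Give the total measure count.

12 measures

Basic parallel period: 5 + 5 = 10 bars.
10 (basic form) + 1 (introduction) + 1 (link) = 12.
The elision shares a bar with the next section but does not change this unit's count.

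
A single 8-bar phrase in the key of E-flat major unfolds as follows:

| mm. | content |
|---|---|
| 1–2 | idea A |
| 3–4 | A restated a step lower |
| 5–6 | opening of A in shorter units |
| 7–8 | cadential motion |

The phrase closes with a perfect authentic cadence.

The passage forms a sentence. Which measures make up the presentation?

The presentation of a sentence is the basic idea (measures 1–2) plus its repetition (bars 3–4); the presentation is therefore mm. 1-4.

measures 1–4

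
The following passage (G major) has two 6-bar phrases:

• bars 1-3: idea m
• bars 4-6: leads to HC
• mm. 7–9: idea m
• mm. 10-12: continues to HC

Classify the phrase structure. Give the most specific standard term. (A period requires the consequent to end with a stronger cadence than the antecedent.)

repeated phrase

Both phrases have the same opening (m) and the same cadence (half cadence): the second is a restatement, not a consequent, so this is a repeated phrase rather than a period.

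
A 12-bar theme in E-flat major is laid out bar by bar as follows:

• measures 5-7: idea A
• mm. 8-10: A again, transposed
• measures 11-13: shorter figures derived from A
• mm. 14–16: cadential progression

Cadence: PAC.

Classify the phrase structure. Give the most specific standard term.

sentence

Basic idea (mm. 5–7) + its repetition (measures 8-10) form the presentation; fragmentation and cadence (mm. 11–16) form the continuation — the 12-bar whole is a sentence.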